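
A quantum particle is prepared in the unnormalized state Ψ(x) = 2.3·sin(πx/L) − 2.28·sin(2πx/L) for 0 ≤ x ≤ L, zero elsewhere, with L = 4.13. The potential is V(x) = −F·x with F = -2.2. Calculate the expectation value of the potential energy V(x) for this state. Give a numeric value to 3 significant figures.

⟨V⟩ = ∫ V(x)·|Ψ|² dx / ∫|Ψ|² dx.
On 0 ≤ x ≤ L (j ≠ l): ∫sin²(jπx/L) dx = L/2, ∫sin(jπx/L)·sin(lπx/L) dx = 0; diagonal moments ∫x·sin²(jπx/L) dx = L²/4, ∫x²·sin²(jπx/L) dx = L³·(1/6 − 1/(4j²π²)); cross terms ∫x·sin(jπx/L)·sin(lπx/L) dx = 0 for j + l even and −4jlL²/(π²(j² − l²)²) for j + l odd, ∫x²·sin(jπx/L)·sin(lπx/L) dx = (−1)^(j+l)·4jlL³/(π²(j² − l²)²); higher powers the same way via product-to-sum and parts.
State is unnormalized: ∫|Ψ|² dx = 21.659, and ∫Ψ*·V(x)·Ψ dx = 133.84, so ⟨V⟩ = 133.84 / 21.659.
⟨V⟩ = 6.1796.

6.18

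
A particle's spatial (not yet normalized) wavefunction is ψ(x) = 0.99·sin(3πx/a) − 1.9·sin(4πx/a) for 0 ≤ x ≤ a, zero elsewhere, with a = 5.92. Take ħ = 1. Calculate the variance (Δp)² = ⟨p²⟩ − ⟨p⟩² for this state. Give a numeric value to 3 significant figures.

Compute ⟨p⟩ and ⟨p²⟩ separately; (Δp)² = ⟨p²⟩ − ⟨p⟩².
d²/dx² sin(jπx/a) = −(jπ/a)²·sin(jπx/a); on 0 ≤ x ≤ a, ∫sin²(jπx/a) dx = a/2 and ∫sin(jπx/a)·sin(lπx/a) dx = 0 for j ≠ l, so only diagonal terms survive in ∫|ψ|² and ∫ψ·ψ″; ∫ψ·ψ′ dx = [ψ²/2] between the walls = 0.
Normalization: ∫|ψ|² dx = 13.587.
⟨p⟩ = 0.0000 and ⟨p²⟩ = 4.0849.
(Δp)² = 4.0849 − (0.0000)² = 4.0849.

4.08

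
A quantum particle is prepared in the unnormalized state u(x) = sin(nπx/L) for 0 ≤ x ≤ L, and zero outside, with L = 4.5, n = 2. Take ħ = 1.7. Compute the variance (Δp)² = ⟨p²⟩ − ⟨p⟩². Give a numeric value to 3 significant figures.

Compute ⟨p⟩ and ⟨p²⟩ separately; (Δp)² = ⟨p²⟩ − ⟨p⟩².
d/dx sin(nπx/L) = (nπ/L)·cos(nπx/L) and d²/dx² sin(nπx/L) = −(nπ/L)²·sin(nπx/L); on 0 ≤ x ≤ L, ∫sin²(nπx/L) dx = L/2 and ∫sin(nπx/L)·cos(nπx/L) dx = 0.
Normalization: ∫|u|² dx = 2.2500.
⟨p⟩ = 0.0000 and ⟨p²⟩ = 5.6342.
(Δp)² = 5.6342 − (0.0000)² = 5.6342.

5.63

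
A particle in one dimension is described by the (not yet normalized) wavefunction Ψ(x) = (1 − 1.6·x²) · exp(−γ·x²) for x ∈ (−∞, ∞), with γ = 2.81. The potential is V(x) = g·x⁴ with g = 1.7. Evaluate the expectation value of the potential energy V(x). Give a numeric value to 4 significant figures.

0.01486

⟨V⟩ = ∫ V(x)·|Ψ|² dx / ∫|Ψ|² dx.
Expand each integrand as polynomial × e^(−2γx²) and use ∫x^(2j)·e^(−2γx²) dx = (2j−1)!!/(4γ)^j · √(π/(2γ)), odd powers → 0; here √(π/(2γ)) = 0.74766.
State is unnormalized: ∫|Ψ|² dx = 0.58026, and ∫Ψ*·V(x)·Ψ dx = 0.0086236, so ⟨V⟩ = 0.0086236 / 0.58026.
⟨V⟩ = 0.014862.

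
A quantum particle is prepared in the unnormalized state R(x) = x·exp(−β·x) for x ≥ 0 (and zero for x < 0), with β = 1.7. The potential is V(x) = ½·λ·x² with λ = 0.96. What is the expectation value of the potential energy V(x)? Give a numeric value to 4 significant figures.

0.4983

⟨V⟩ = ∫ V(x)·|R|² dx / ∫|R|² dx.
Every integrand reduces to terms xʲ·e^(−2βx) on [0, ∞); use ∫₀^∞ xʲ·e^(−2βx) dx = j!/(2β)^(j+1).
State is unnormalized: ∫|R|² dx = 0.050885, and ∫R*·V(x)·R dx = 0.025355, so ⟨V⟩ = 0.025355 / 0.050885.
⟨V⟩ = 0.49827.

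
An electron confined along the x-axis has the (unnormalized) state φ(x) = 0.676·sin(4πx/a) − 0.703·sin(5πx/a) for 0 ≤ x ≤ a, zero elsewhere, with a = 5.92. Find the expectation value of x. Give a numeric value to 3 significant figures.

⟨x⟩ = ∫ x·|φ|² dx / ∫|φ|² dx (integrals over the domain).
On 0 ≤ x ≤ a (j ≠ l): ∫sin²(jπx/a) dx = a/2, ∫sin(jπx/a)·sin(lπx/a) dx = 0; diagonal moments ∫x·sin²(jπx/a) dx = a²/4, ∫x²·sin²(jπx/a) dx = a³·(1/6 − 1/(4j²π²)); cross terms ∫x·sin(jπx/a)·sin(lπx/a) dx = 0 for j + l even and −4jla²/(π²(j² − l²)²) for j + l odd, ∫x²·sin(jπx/a)·sin(lπx/a) dx = (−1)^(j+l)·4jla³/(π²(j² − l²)²); higher powers the same way via product-to-sum and parts.
State is unnormalized: ∫|φ|² dx = 2.8155, and ∫φ*·x·φ dx = 11.667, so ⟨x⟩ = 11.667 / 2.8155.
⟨x⟩ = 4.1439.

4.14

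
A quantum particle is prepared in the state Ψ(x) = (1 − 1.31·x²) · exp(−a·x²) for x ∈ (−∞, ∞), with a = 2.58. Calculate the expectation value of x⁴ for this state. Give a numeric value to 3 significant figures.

⟨x⁴⟩ = ∫ x⁴·|Ψ|² dx / ∫|Ψ|² dx (integrals over the domain).
Expand each integrand as polynomial × e^(−2ax²) and use ∫x^(2j)·e^(−2ax²) dx = (2j−1)!!/(4a)^j · √(π/(2a)), odd powers → 0; here √(π/(2a)) = 0.78028.
State is unnormalized: ∫|Ψ|² dx = 0.61990, and ∫Ψ*·x⁴·Ψ dx = 0.0064747, so ⟨x⁴⟩ = 0.0064747 / 0.61990.
⟨x⁴⟩ = 0.010445.

0.0104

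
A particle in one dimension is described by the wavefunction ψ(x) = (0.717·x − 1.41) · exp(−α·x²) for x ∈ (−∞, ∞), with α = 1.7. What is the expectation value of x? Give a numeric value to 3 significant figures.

-0.144

⟨x⟩ = ∫ x·|ψ|² dx / ∫|ψ|² dx (integrals over the domain).
Expand each integrand as polynomial × e^(−2αx²) and use ∫x^(2j)·e^(−2αx²) dx = (2j−1)!!/(4α)^j · √(π/(2α)), odd powers → 0; here √(π/(2α)) = 0.96125.
State is unnormalized: ∫|ψ|² dx = 1.9837, and ∫ψ*·x·ψ dx = -0.28582, so ⟨x⟩ = -0.28582 / 1.9837.
⟨x⟩ = -0.14408.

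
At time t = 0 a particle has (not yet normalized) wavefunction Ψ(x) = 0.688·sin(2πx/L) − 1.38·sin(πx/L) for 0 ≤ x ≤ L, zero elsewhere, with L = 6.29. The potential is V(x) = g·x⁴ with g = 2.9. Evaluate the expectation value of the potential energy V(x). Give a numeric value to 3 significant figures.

⟨V⟩ = ∫ V(x)·|Ψ|² dx / ∫|Ψ|² dx.
On 0 ≤ x ≤ L (j ≠ l): ∫sin²(jπx/L) dx = L/2, ∫sin(jπx/L)·sin(lπx/L) dx = 0; diagonal moments ∫x·sin²(jπx/L) dx = L²/4, ∫x²·sin²(jπx/L) dx = L³·(1/6 − 1/(4j²π²)); cross terms ∫x·sin(jπx/L)·sin(lπx/L) dx = 0 for j + l even and −4jlL²/(π²(j² − l²)²) for j + l odd, ∫x²·sin(jπx/L)·sin(lπx/L) dx = (−1)^(j+l)·4jlL³/(π²(j² − l²)²); higher powers the same way via product-to-sum and parts.
State is unnormalized: ∫|Ψ|² dx = 7.4780, and ∫Ψ*·V(x)·Ψ dx = 7457.8, so ⟨V⟩ = 7457.8 / 7.4780.
⟨V⟩ = 997.30.

997.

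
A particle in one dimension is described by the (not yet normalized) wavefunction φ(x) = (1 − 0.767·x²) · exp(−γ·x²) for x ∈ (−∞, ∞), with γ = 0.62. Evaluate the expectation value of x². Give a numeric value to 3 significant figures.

⟨x²⟩ = ∫ x²·|φ|² dx / ∫|φ|² dx (integrals over the domain).
Expand each integrand as polynomial × e^(−2γx²) and use ∫x^(2j)·e^(−2γx²) dx = (2j−1)!!/(4γ)^j · √(π/(2γ)), odd powers → 0; here √(π/(2γ)) = 1.5917.
State is unnormalized: ∫|φ|² dx = 1.0639, and ∫φ*·x²·φ dx = 0.37169, so ⟨x²⟩ = 0.37169 / 1.0639.
⟨x²⟩ = 0.34936.

0.349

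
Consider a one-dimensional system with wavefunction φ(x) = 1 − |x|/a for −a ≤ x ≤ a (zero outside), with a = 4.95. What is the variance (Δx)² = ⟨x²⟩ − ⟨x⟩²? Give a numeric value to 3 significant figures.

Compute ⟨x⟩ and ⟨x²⟩ separately, then (Δx)² = ⟨x²⟩ − ⟨x⟩².
φ is even, so ∫ over [−a, a] = 2∫₀ᵃ with φ = 1 − x/a there: ∫₀ᵃ (1 − x/a)² dx = a/3, ∫₀ᵃ x²(1 − x/a)² dx = a³/30, ∫₀ᵃ x⁴(1 − x/a)² dx = a⁵/105.
Normalization: ∫|φ|² dx = 3.3000.
⟨x⟩ = 0.0000 and ⟨x²⟩ = 2.4503.
(Δx)² = 2.4503 − (0.0000)² = 2.4503.

2.45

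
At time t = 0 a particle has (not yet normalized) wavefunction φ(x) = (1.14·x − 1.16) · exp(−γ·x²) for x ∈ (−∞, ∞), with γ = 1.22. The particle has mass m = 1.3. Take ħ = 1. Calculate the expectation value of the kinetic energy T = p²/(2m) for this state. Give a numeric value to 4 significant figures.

T = −(ħ²/2m) d²/dx², so ⟨T⟩ = −(ħ²/2m) ∫ φ*·φ'' dx / ∫|φ|² dx; with m = 1.3.
Expand each integrand as polynomial × e^(−2γx²) and use ∫x^(2j)·e^(−2γx²) dx = (2j−1)!!/(4γ)^j · √(π/(2γ)), odd powers → 0; here √(π/(2γ)) = 1.1347. Differentiate with the product rule, d/dx e^(−γx²) = −2γx·e^(−γx²).
State is unnormalized: ∫|φ|² dx = 1.8290, and ∫φ*·(−ħ²/2m · φ'') dx = 1.1418, so ⟨T⟩ = 1.1418 / 1.8290.
⟨T⟩ = 0.62428.

0.6243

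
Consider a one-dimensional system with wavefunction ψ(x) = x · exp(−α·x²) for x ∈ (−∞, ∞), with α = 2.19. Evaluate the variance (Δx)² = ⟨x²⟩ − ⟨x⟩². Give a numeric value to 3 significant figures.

Compute ⟨x⟩ and ⟨x²⟩ separately, then (Δx)² = ⟨x²⟩ − ⟨x⟩².
Expand each integrand as polynomial × e^(−2αx²) and use ∫x^(2j)·e^(−2αx²) dx = (2j−1)!!/(4α)^j · √(π/(2α)), odd powers → 0; here √(π/(2α)) = 0.84691.
Normalization: ∫|ψ|² dx = 0.096679.
⟨x⟩ = 0.0000 and ⟨x²⟩ = 0.34247.
(Δx)² = 0.34247 − (0.0000)² = 0.34247.

0.342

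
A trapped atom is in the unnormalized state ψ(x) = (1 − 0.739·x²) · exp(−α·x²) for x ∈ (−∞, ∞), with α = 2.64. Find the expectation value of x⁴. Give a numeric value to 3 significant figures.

⟨x⁴⟩ = ∫ x⁴·|ψ|² dx / ∫|ψ|² dx (integrals over the domain).
Expand each integrand as polynomial × e^(−2αx²) and use ∫x^(2j)·e^(−2αx²) dx = (2j−1)!!/(4α)^j · √(π/(2α)), odd powers → 0; here √(π/(2α)) = 0.77136.
State is unnormalized: ∫|ψ|² dx = 0.67473, and ∫ψ*·x⁴·ψ dx = 0.0097864, so ⟨x⁴⟩ = 0.0097864 / 0.67473.
⟨x⁴⟩ = 0.014504.

0.0145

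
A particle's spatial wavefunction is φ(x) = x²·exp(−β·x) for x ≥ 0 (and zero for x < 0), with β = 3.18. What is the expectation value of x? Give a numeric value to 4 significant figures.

0.7862

⟨x⟩ = ∫ x·|φ|² dx / ∫|φ|² dx (integrals over the domain).
Every integrand reduces to terms xʲ·e^(−2βx) on [0, ∞); use ∫₀^∞ xʲ·e^(−2βx) dx = j!/(2β)^(j+1).
State is unnormalized: ∫|φ|² dx = 0.0023064, and ∫φ*·x·φ dx = 0.0018132, so ⟨x⟩ = 0.0018132 / 0.0023064.
⟨x⟩ = 0.78616.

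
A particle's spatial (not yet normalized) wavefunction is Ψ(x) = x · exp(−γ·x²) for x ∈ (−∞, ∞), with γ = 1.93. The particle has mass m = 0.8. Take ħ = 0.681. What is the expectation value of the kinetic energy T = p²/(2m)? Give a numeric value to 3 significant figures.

1.68

T = −(ħ²/2m) d²/dx², so ⟨T⟩ = −(ħ²/2m) ∫ Ψ*·Ψ'' dx / ∫|Ψ|² dx; with m = 0.8.
Expand each integrand as polynomial × e^(−2γx²) and use ∫x^(2j)·e^(−2γx²) dx = (2j−1)!!/(4γ)^j · √(π/(2γ)), odd powers → 0; here √(π/(2γ)) = 0.90216. Differentiate with the product rule, d/dx e^(−γx²) = −2γx·e^(−γx²).
State is unnormalized: ∫|Ψ|² dx = 0.11686, and ∫Ψ*·(−ħ²/2m · Ψ'') dx = 0.19612, so ⟨T⟩ = 0.19612 / 0.11686.
⟨T⟩ = 1.6782.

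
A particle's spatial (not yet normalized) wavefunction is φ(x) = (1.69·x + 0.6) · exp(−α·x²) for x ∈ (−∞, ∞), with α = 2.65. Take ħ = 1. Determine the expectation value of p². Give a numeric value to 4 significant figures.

p² φ = −ħ² d²φ/dx²; ⟨p²⟩ = −ħ² ∫ φ*·φ'' dx / ∫|φ|² dx.
Expand each integrand as polynomial × e^(−2αx²) and use ∫x^(2j)·e^(−2αx²) dx = (2j−1)!!/(4α)^j · √(π/(2α)), odd powers → 0; here √(π/(2α)) = 0.76990. Differentiate with the product rule, d/dx e^(−αx²) = −2αx·e^(−αx²).
State is unnormalized: ∫|φ|² dx = 0.48461, and ∫φ*·(−ħ² φ'') dx = 2.3837, so ⟨p²⟩ = 2.3837 / 0.48461.
⟨p²⟩ = 4.9188.

4.919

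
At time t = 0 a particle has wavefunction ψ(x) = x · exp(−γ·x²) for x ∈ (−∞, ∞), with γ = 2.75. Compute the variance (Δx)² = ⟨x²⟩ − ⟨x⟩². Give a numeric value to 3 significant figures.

Compute ⟨x⟩ and ⟨x²⟩ separately, then (Δx)² = ⟨x²⟩ − ⟨x⟩².
Expand each integrand as polynomial × e^(−2γx²) and use ∫x^(2j)·e^(−2γx²) dx = (2j−1)!!/(4γ)^j · √(π/(2γ)), odd powers → 0; here √(π/(2γ)) = 0.75578.
Normalization: ∫|ψ|² dx = 0.068707.
⟨x⟩ = 0.0000 and ⟨x²⟩ = 0.27273.
(Δx)² = 0.27273 − (0.0000)² = 0.27273.

0.273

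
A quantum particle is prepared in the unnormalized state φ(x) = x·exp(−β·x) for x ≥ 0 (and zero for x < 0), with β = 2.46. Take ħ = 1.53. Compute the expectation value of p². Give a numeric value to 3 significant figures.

14.2

p² φ = −ħ² d²φ/dx²; ⟨p²⟩ = −ħ² ∫ φ*·φ'' dx / ∫|φ|² dx.
Differentiate x·exp(−β·x) with the product rule; every integrand then reduces to terms xʲ·e^(−2βx) on [0, ∞), with ∫₀^∞ xʲ·e^(−2βx) dx = j!/(2β)^(j+1).
State is unnormalized: ∫|φ|² dx = 0.016793, and ∫φ*·(−ħ² φ'') dx = 0.23790, so ⟨p²⟩ = 0.23790 / 0.016793.
⟨p²⟩ = 14.166.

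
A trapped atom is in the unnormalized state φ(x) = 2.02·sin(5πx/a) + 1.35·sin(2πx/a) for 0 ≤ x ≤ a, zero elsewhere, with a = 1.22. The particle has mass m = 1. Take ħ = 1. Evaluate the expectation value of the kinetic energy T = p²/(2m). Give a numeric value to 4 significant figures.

T = −(ħ²/2m) d²/dx², so ⟨T⟩ = −(ħ²/2m) ∫ φ*·φ'' dx / ∫|φ|² dx; with m = 1.
d²/dx² sin(jπx/a) = −(jπ/a)²·sin(jπx/a); on 0 ≤ x ≤ a, ∫sin²(jπx/a) dx = a/2 and ∫sin(jπx/a)·sin(lπx/a) dx = 0 for j ≠ l, so only diagonal terms survive in ∫|φ|² and ∫φ·φ″; ∫φ·φ′ dx = [φ²/2] between the walls = 0.
State is unnormalized: ∫|φ|² dx = 3.6008, and ∫φ*·(−ħ²/2m · φ'') dx = 221.05, so ⟨T⟩ = 221.05 / 3.6008.
⟨T⟩ = 61.391.

61.39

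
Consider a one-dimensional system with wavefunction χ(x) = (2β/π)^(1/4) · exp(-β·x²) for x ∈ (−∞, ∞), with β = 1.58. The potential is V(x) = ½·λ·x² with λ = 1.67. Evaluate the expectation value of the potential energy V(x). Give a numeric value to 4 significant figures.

0.1321

⟨V⟩ = ∫ V(x)·|χ|² dx.
Gaussian moments: ∫x^(2j)·e^(−2βx²) dx = (2j−1)!!/(4β)^j · √(π/(2β)), odd powers integrate to 0; here √(π/(2β)) = 0.99708.
⟨V⟩ = 0.13212.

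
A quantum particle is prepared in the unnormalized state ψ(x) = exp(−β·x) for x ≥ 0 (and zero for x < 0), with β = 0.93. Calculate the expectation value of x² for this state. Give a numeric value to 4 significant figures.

⟨x²⟩ = ∫ x²·|ψ|² dx / ∫|ψ|² dx (integrals over the domain).
Every integrand reduces to terms xʲ·e^(−2βx) on [0, ∞); use ∫₀^∞ xʲ·e^(−2βx) dx = j!/(2β)^(j+1).
State is unnormalized: ∫|ψ|² dx = 0.53763, and ∫ψ*·x²·ψ dx = 0.31081, so ⟨x²⟩ = 0.31081 / 0.53763.
⟨x²⟩ = 0.57810.

0.5781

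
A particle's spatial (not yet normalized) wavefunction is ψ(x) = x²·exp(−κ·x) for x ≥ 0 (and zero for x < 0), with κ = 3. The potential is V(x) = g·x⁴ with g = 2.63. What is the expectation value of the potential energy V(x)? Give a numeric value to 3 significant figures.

⟨V⟩ = ∫ V(x)·|ψ|² dx / ∫|ψ|² dx.
Every integrand reduces to terms xʲ·e^(−2κx) on [0, ∞); use ∫₀^∞ xʲ·e^(−2κx) dx = j!/(2κ)^(j+1).
State is unnormalized: ∫|ψ|² dx = 0.0030864, and ∫ψ*·V(x)·ψ dx = 0.010522, so ⟨V⟩ = 0.010522 / 0.0030864.
⟨V⟩ = 3.4093.

3.41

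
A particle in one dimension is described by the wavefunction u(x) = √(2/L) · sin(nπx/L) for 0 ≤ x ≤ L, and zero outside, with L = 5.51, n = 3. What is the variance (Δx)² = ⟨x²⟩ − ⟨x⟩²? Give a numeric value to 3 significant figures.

Compute ⟨x⟩ and ⟨x²⟩ separately, then (Δx)² = ⟨x²⟩ − ⟨x⟩².
With sin²θ = (1 − cos2θ)/2 on 0 ≤ x ≤ L: ∫sin²(nπx/L) dx = L/2, ∫x·sin²(nπx/L) dx = L²/4, ∫x²·sin²(nπx/L) dx = L³·(1/6 − 1/(4n²π²)); higher powers xᵏ the same way, integrating xᵏ·cos(2nπx/L) by parts.
⟨x⟩ = 2.7550 and ⟨x²⟩ = 9.9491.
(Δx)² = 9.9491 − (2.7550)² = 2.3591.

2.36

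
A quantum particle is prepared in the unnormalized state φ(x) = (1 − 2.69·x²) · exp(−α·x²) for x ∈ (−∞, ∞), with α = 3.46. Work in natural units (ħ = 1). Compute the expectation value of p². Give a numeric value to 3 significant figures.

7.89

p² φ = −ħ² d²φ/dx²; ⟨p²⟩ = −ħ² ∫ φ*·φ'' dx / ∫|φ|² dx.
Expand each integrand as polynomial × e^(−2αx²) and use ∫x^(2j)·e^(−2αx²) dx = (2j−1)!!/(4α)^j · √(π/(2α)), odd powers → 0; here √(π/(2α)) = 0.67379. Differentiate with the product rule, d/dx e^(−αx²) = −2αx·e^(−αx²).
State is unnormalized: ∫|φ|² dx = 0.48823, and ∫φ*·(−ħ² φ'') dx = 3.8540, so ⟨p²⟩ = 3.8540 / 0.48823.
⟨p²⟩ = 7.8939.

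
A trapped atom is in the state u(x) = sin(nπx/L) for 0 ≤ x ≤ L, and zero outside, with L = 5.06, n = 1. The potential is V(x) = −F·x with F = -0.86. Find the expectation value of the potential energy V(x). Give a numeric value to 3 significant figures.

⟨V⟩ = ∫ V(x)·|u|² dx / ∫|u|² dx.
With sin²θ = (1 − cos2θ)/2 on 0 ≤ x ≤ L: ∫sin²(nπx/L) dx = L/2, ∫x·sin²(nπx/L) dx = L²/4, ∫x²·sin²(nπx/L) dx = L³·(1/6 − 1/(4n²π²)); higher powers xᵏ the same way, integrating xᵏ·cos(2nπx/L) by parts.
State is unnormalized: ∫|u|² dx = 2.5300, and ∫u*·V(x)·u dx = 5.5048, so ⟨V⟩ = 5.5048 / 2.5300.
⟨V⟩ = 2.1758.

2.18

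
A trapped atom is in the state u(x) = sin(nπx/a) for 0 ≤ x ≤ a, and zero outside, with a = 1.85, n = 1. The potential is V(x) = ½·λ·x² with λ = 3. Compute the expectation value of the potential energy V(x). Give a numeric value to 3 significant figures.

1.45

⟨V⟩ = ∫ V(x)·|u|² dx / ∫|u|² dx.
With sin²θ = (1 − cos2θ)/2 on 0 ≤ x ≤ a: ∫sin²(nπx/a) dx = a/2, ∫x·sin²(nπx/a) dx = a²/4, ∫x²·sin²(nπx/a) dx = a³·(1/6 − 1/(4n²π²)); higher powers xᵏ the same way, integrating xᵏ·cos(2nπx/a) by parts.
State is unnormalized: ∫|u|² dx = 0.92500, and ∫u*·V(x)·u dx = 1.3423, so ⟨V⟩ = 1.3423 / 0.92500.
⟨V⟩ = 1.4512.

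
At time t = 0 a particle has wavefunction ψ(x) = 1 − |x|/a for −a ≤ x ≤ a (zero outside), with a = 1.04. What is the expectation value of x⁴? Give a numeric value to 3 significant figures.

0.0334

⟨x⁴⟩ = ∫ x⁴·|ψ|² dx / ∫|ψ|² dx (integrals over the domain).
ψ is even, so ∫ over [−a, a] = 2∫₀ᵃ with ψ = 1 − x/a there: ∫₀ᵃ (1 − x/a)² dx = a/3, ∫₀ᵃ x²(1 − x/a)² dx = a³/30, ∫₀ᵃ x⁴(1 − x/a)² dx = a⁵/105.
State is unnormalized: ∫|ψ|² dx = 0.69333, and ∫ψ*·x⁴·ψ dx = 0.023174, so ⟨x⁴⟩ = 0.023174 / 0.69333.
⟨x⁴⟩ = 0.033425.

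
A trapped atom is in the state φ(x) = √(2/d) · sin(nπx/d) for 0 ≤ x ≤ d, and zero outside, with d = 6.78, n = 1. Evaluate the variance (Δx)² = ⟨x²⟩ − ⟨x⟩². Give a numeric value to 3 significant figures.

Compute ⟨x⟩ and ⟨x²⟩ separately, then (Δx)² = ⟨x²⟩ − ⟨x⟩².
With sin²θ = (1 − cos2θ)/2 on 0 ≤ x ≤ d: ∫sin²(nπx/d) dx = d/2, ∫x·sin²(nπx/d) dx = d²/4, ∫x²·sin²(nπx/d) dx = d³·(1/6 − 1/(4n²π²)); higher powers xᵏ the same way, integrating xᵏ·cos(2nπx/d) by parts.
⟨x⟩ = 3.3900 and ⟨x²⟩ = 12.994.
(Δx)² = 12.994 − (3.3900)² = 1.5019.

1.50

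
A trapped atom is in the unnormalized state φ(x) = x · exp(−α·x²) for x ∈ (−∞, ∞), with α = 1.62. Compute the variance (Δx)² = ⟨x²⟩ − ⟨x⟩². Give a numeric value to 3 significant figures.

0.463

Compute ⟨x⟩ and ⟨x²⟩ separately, then (Δx)² = ⟨x²⟩ − ⟨x⟩².
Expand each integrand as polynomial × e^(−2αx²) and use ∫x^(2j)·e^(−2αx²) dx = (2j−1)!!/(4α)^j · √(π/(2α)), odd powers → 0; here √(π/(2α)) = 0.98470.
Normalization: ∫|φ|² dx = 0.15196.
⟨x⟩ = 0.0000 and ⟨x²⟩ = 0.46296.
(Δx)² = 0.46296 − (0.0000)² = 0.46296.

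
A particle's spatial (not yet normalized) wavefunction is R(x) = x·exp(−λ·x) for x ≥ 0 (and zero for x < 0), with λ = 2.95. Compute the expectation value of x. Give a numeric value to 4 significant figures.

⟨x⟩ = ∫ x·|R|² dx / ∫|R|² dx (integrals over the domain).
Every integrand reduces to terms xʲ·e^(−2λx) on [0, ∞); use ∫₀^∞ xʲ·e^(−2λx) dx = j!/(2λ)^(j+1).
State is unnormalized: ∫|R|² dx = 0.0097381, and ∫R*·x·R dx = 0.0049516, so ⟨x⟩ = 0.0049516 / 0.0097381.
⟨x⟩ = 0.50847.

0.5085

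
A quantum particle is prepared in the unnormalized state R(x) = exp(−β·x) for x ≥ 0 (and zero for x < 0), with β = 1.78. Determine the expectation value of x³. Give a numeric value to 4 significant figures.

⟨x³⟩ = ∫ x³·|R|² dx / ∫|R|² dx (integrals over the domain).
Every integrand reduces to terms xʲ·e^(−2βx) on [0, ∞); use ∫₀^∞ xʲ·e^(−2βx) dx = j!/(2β)^(j+1).
State is unnormalized: ∫|R|² dx = 0.28090, and ∫R*·x³·R dx = 0.037355, so ⟨x³⟩ = 0.037355 / 0.28090.
⟨x³⟩ = 0.13298.

0.1330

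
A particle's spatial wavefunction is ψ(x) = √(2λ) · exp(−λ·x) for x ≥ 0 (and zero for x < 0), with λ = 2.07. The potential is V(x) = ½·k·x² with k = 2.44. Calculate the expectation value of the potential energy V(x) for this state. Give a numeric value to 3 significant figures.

0.142

⟨V⟩ = ∫ V(x)·|ψ|² dx.
Every integrand reduces to terms xʲ·e^(−2λx) on [0, ∞); use ∫₀^∞ xʲ·e^(−2λx) dx = j!/(2λ)^(j+1).
⟨V⟩ = 0.14236.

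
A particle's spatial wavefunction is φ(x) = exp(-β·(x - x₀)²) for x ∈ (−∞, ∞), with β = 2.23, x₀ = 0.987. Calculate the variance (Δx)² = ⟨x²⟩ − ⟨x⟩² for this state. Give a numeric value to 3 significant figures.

Compute ⟨x⟩ and ⟨x²⟩ separately, then (Δx)² = ⟨x²⟩ − ⟨x⟩².
Gaussian moments (u = x − x₀): ∫u^(2j)·e^(−2βu²) du = (2j−1)!!/(4β)^j · √(π/(2β)), odd powers integrate to 0; here √(π/(2β)) = 0.83928.
Normalization: ∫|φ|² dx = 0.83928.
⟨x⟩ = 0.98700 and ⟨x²⟩ = 1.0863.
(Δx)² = 1.0863 − (0.98700)² = 0.11211.

0.112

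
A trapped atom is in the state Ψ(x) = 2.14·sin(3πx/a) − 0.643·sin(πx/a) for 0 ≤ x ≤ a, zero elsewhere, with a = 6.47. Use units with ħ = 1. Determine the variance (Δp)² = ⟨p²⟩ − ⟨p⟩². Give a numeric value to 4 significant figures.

1.966

Compute ⟨p⟩ and ⟨p²⟩ separately; (Δp)² = ⟨p²⟩ − ⟨p⟩².
d²/dx² sin(jπx/a) = −(jπ/a)²·sin(jπx/a); on 0 ≤ x ≤ a, ∫sin²(jπx/a) dx = a/2 and ∫sin(jπx/a)·sin(lπx/a) dx = 0 for j ≠ l, so only diagonal terms survive in ∫|Ψ|² and ∫Ψ·Ψ″; ∫Ψ·Ψ′ dx = [Ψ²/2] between the walls = 0.
Normalization: ∫|Ψ|² dx = 16.153.
⟨p⟩ = 0.0000 and ⟨p²⟩ = 1.9658.
(Δp)² = 1.9658 − (0.0000)² = 1.9658.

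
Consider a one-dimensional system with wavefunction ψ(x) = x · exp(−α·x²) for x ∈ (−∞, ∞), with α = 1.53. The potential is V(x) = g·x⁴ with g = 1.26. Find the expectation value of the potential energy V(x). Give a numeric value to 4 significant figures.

0.5046

⟨V⟩ = ∫ V(x)·|ψ|² dx / ∫|ψ|² dx.
Expand each integrand as polynomial × e^(−2αx²) and use ∫x^(2j)·e^(−2αx²) dx = (2j−1)!!/(4α)^j · √(π/(2α)), odd powers → 0; here √(π/(2α)) = 1.0132.
State is unnormalized: ∫|ψ|² dx = 0.16556, and ∫ψ*·V(x)·ψ dx = 0.083545, so ⟨V⟩ = 0.083545 / 0.16556.
⟨V⟩ = 0.50461.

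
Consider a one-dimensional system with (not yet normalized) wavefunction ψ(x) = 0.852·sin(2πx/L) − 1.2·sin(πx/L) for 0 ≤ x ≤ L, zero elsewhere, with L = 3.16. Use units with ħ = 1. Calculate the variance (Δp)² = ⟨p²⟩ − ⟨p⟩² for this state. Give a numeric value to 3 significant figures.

1.98

Compute ⟨p⟩ and ⟨p²⟩ separately; (Δp)² = ⟨p²⟩ − ⟨p⟩².
d²/dx² sin(jπx/L) = −(jπ/L)²·sin(jπx/L); on 0 ≤ x ≤ L, ∫sin²(jπx/L) dx = L/2 and ∫sin(jπx/L)·sin(lπx/L) dx = 0 for j ≠ l, so only diagonal terms survive in ∫|ψ|² and ∫ψ·ψ″; ∫ψ·ψ′ dx = [ψ²/2] between the walls = 0.
Normalization: ∫|ψ|² dx = 3.4221.
⟨p⟩ = 0.0000 and ⟨p²⟩ = 1.9822.
(Δp)² = 1.9822 − (0.0000)² = 1.9822.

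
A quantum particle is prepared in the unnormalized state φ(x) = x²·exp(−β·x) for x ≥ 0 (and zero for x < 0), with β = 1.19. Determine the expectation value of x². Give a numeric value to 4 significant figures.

5.296

⟨x²⟩ = ∫ x²·|φ|² dx / ∫|φ|² dx (integrals over the domain).
Every integrand reduces to terms xʲ·e^(−2βx) on [0, ∞); use ∫₀^∞ xʲ·e^(−2βx) dx = j!/(2β)^(j+1).
State is unnormalized: ∫|φ|² dx = 0.31429, and ∫φ*·x²·φ dx = 1.6645, so ⟨x²⟩ = 1.6645 / 0.31429.
⟨x²⟩ = 5.2962.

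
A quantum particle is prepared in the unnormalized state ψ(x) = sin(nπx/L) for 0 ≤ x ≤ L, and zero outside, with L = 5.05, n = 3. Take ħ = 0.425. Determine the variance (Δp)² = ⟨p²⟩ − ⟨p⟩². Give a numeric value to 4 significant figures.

Compute ⟨p⟩ and ⟨p²⟩ separately; (Δp)² = ⟨p²⟩ − ⟨p⟩².
d/dx sin(nπx/L) = (nπ/L)·cos(nπx/L) and d²/dx² sin(nπx/L) = −(nπ/L)²·sin(nπx/L); on 0 ≤ x ≤ L, ∫sin²(nπx/L) dx = L/2 and ∫sin(nπx/L)·cos(nπx/L) dx = 0.
Normalization: ∫|ψ|² dx = 2.5250.
⟨p⟩ = 0.0000 and ⟨p²⟩ = 0.62913.
(Δp)² = 0.62913 − (0.0000)² = 0.62913.

0.6291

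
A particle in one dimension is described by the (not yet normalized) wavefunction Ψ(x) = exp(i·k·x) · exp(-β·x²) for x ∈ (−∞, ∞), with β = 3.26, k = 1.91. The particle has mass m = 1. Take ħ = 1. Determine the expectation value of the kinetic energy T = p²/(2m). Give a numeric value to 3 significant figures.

T = −(ħ²/2m) d²/dx², so ⟨T⟩ = −(ħ²/2m) ∫ Ψ*·Ψ'' dx / ∫|Ψ|² dx; with m = 1.
Gaussian moments: ∫x^(2j)·e^(−2βx²) dx = (2j−1)!!/(4β)^j · √(π/(2β)), odd powers integrate to 0; here √(π/(2β)) = 0.69415. Derivatives: Ψ′ = (ik − 2βx)·Ψ, Ψ″ = ((ik − 2βx)² − 2β)·Ψ; the odd-in-x pieces drop out.
State is unnormalized: ∫|Ψ|² dx = 0.69415, and ∫Ψ*·(−ħ²/2m · Ψ'') dx = 2.3976, so ⟨T⟩ = 2.3976 / 0.69415.
⟨T⟩ = 3.4541.

3.45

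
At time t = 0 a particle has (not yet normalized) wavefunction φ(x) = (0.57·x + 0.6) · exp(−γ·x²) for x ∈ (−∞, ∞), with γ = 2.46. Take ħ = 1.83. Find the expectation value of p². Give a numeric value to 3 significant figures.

9.62

p² φ = −ħ² d²φ/dx²; ⟨p²⟩ = −ħ² ∫ φ*·φ'' dx / ∫|φ|² dx.
Expand each integrand as polynomial × e^(−2γx²) and use ∫x^(2j)·e^(−2γx²) dx = (2j−1)!!/(4γ)^j · √(π/(2γ)), odd powers → 0; here √(π/(2γ)) = 0.79908. Differentiate with the product rule, d/dx e^(−γx²) = −2γx·e^(−γx²).
State is unnormalized: ∫|φ|² dx = 0.31405, and ∫φ*·(−ħ² φ'') dx = 3.0220, so ⟨p²⟩ = 3.0220 / 0.31405.
⟨p²⟩ = 9.6225.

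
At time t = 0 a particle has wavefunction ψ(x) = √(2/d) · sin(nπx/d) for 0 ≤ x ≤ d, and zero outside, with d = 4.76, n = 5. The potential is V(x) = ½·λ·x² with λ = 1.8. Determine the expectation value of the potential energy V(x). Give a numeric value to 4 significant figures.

6.756

⟨V⟩ = ∫ V(x)·|ψ|² dx.
With sin²θ = (1 − cos2θ)/2 on 0 ≤ x ≤ d: ∫sin²(nπx/d) dx = d/2, ∫x·sin²(nπx/d) dx = d²/4, ∫x²·sin²(nπx/d) dx = d³·(1/6 − 1/(4n²π²)); higher powers xᵏ the same way, integrating xᵏ·cos(2nπx/d) by parts.
⟨V⟩ = 6.7560.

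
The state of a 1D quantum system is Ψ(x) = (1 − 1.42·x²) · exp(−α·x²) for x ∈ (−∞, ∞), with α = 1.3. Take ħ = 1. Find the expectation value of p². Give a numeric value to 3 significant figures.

3.97

p² Ψ = −ħ² d²Ψ/dx²; ⟨p²⟩ = −ħ² ∫ Ψ*·Ψ'' dx / ∫|Ψ|² dx.
Expand each integrand as polynomial × e^(−2αx²) and use ∫x^(2j)·e^(−2αx²) dx = (2j−1)!!/(4α)^j · √(π/(2α)), odd powers → 0; here √(π/(2α)) = 1.0992. Differentiate with the product rule, d/dx e^(−αx²) = −2αx·e^(−αx²).
State is unnormalized: ∫|Ψ|² dx = 0.74479, and ∫Ψ*·(−ħ² Ψ'') dx = 2.9554, so ⟨p²⟩ = 2.9554 / 0.74479.
⟨p²⟩ = 3.9681.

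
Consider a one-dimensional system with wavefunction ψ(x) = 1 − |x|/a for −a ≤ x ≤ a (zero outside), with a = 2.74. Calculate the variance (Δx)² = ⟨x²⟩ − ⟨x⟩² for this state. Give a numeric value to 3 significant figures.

Compute ⟨x⟩ and ⟨x²⟩ separately, then (Δx)² = ⟨x²⟩ − ⟨x⟩².
ψ is even, so ∫ over [−a, a] = 2∫₀ᵃ with ψ = 1 − x/a there: ∫₀ᵃ (1 − x/a)² dx = a/3, ∫₀ᵃ x²(1 − x/a)² dx = a³/30, ∫₀ᵃ x⁴(1 − x/a)² dx = a⁵/105.
Normalization: ∫|ψ|² dx = 1.8267.
⟨x⟩ = 0.0000 and ⟨x²⟩ = 0.75076.
(Δx)² = 0.75076 − (0.0000)² = 0.75076.

0.751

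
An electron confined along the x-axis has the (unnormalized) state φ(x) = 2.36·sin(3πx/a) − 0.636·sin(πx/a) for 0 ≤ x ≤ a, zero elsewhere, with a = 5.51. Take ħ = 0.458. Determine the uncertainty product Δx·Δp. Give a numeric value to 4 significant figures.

0.9864

Δx = √(⟨x²⟩−⟨x⟩²), Δp = √(⟨p²⟩−⟨p⟩²).
On 0 ≤ x ≤ a (j ≠ l): ∫sin²(jπx/a) dx = a/2, ∫sin(jπx/a)·sin(lπx/a) dx = 0; diagonal moments ∫x·sin²(jπx/a) dx = a²/4, ∫x²·sin²(jπx/a) dx = a³·(1/6 − 1/(4j²π²)); cross terms ∫x·sin(jπx/a)·sin(lπx/a) dx = 0 for j + l even and −4jla²/(π²(j² − l²)²) for j + l odd, ∫x²·sin(jπx/a)·sin(lπx/a) dx = (−1)^(j+l)·4jla³/(π²(j² − l²)²); higher powers the same way via product-to-sum and parts. d²/dx² sin(jπx/a) = −(jπ/a)²·sin(jπx/a); on 0 ≤ x ≤ a, ∫sin²(jπx/a) dx = a/2 and ∫sin(jπx/a)·sin(lπx/a) dx = 0 for j ≠ l, so only diagonal terms survive in ∫|φ|² and ∫φ·φ″; ∫φ·φ′ dx = [φ²/2] between the walls = 0.
Normalization: ∫|φ|² dx = 16.459.
⟨x⟩ = 2.7550, ⟨x²⟩ = 9.2769 ⇒ Δx = 1.2988.
⟨p⟩ = 0.0000, ⟨p²⟩ = 0.57678 ⇒ Δp = 0.75946.
Δx·Δp = 0.98639.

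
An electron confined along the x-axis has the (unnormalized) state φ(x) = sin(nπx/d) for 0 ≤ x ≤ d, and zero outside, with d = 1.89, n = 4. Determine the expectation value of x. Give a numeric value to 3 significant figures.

⟨x⟩ = ∫ x·|φ|² dx / ∫|φ|² dx (integrals over the domain).
With sin²θ = (1 − cos2θ)/2 on 0 ≤ x ≤ d: ∫sin²(nπx/d) dx = d/2, ∫x·sin²(nπx/d) dx = d²/4, ∫x²·sin²(nπx/d) dx = d³·(1/6 − 1/(4n²π²)); higher powers xᵏ the same way, integrating xᵏ·cos(2nπx/d) by parts.
State is unnormalized: ∫|φ|² dx = 0.94500, and ∫φ*·x·φ dx = 0.89303, so ⟨x⟩ = 0.89303 / 0.94500.
⟨x⟩ = 0.94500.

0.945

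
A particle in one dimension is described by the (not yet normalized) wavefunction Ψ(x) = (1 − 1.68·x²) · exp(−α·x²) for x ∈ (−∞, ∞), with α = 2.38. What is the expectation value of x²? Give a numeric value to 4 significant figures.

0.05792

⟨x²⟩ = ∫ x²·|Ψ|² dx / ∫|Ψ|² dx (integrals over the domain).
Expand each integrand as polynomial × e^(−2αx²) and use ∫x^(2j)·e^(−2αx²) dx = (2j−1)!!/(4α)^j · √(π/(2α)), odd powers → 0; here √(π/(2α)) = 0.81240.
State is unnormalized: ∫|Ψ|² dx = 0.60157, and ∫Ψ*·x²·Ψ dx = 0.034843, so ⟨x²⟩ = 0.034843 / 0.60157.
⟨x²⟩ = 0.057920.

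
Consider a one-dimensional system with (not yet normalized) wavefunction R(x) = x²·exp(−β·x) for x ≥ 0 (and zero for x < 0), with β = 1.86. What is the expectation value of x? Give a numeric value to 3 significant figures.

⟨x⟩ = ∫ x·|R|² dx / ∫|R|² dx (integrals over the domain).
Every integrand reduces to terms xʲ·e^(−2βx) on [0, ∞); use ∫₀^∞ xʲ·e^(−2βx) dx = j!/(2β)^(j+1).
State is unnormalized: ∫|R|² dx = 0.033690, and ∫R*·x·R dx = 0.045282, so ⟨x⟩ = 0.045282 / 0.033690.
⟨x⟩ = 1.3441.

1.34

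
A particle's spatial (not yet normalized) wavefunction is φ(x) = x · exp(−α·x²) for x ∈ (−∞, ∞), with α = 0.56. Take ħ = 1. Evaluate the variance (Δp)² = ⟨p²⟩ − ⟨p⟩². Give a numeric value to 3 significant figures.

1.68

Compute ⟨p⟩ and ⟨p²⟩ separately; (Δp)² = ⟨p²⟩ − ⟨p⟩².
Expand each integrand as polynomial × e^(−2αx²) and use ∫x^(2j)·e^(−2αx²) dx = (2j−1)!!/(4α)^j · √(π/(2α)), odd powers → 0; here √(π/(2α)) = 1.6748. Differentiate with the product rule, d/dx e^(−αx²) = −2αx·e^(−αx²).
Normalization: ∫|φ|² dx = 0.74768.
⟨p⟩ = 0.0000 and ⟨p²⟩ = 1.6800.
(Δp)² = 1.6800 − (0.0000)² = 1.6800.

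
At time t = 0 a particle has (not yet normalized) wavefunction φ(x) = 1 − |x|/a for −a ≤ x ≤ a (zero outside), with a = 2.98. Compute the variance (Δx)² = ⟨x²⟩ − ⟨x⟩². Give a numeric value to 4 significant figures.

0.8880

Compute ⟨x⟩ and ⟨x²⟩ separately, then (Δx)² = ⟨x²⟩ − ⟨x⟩².
φ is even, so ∫ over [−a, a] = 2∫₀ᵃ with φ = 1 − x/a there: ∫₀ᵃ (1 − x/a)² dx = a/3, ∫₀ᵃ x²(1 − x/a)² dx = a³/30, ∫₀ᵃ x⁴(1 − x/a)² dx = a⁵/105.
Normalization: ∫|φ|² dx = 1.9867.
⟨x⟩ = 0.0000 and ⟨x²⟩ = 0.88804.
(Δx)² = 0.88804 − (0.0000)² = 0.88804.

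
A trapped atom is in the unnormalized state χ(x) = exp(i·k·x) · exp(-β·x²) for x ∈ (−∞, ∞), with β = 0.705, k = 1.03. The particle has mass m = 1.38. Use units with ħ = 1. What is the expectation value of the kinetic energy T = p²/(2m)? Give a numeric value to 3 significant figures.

T = −(ħ²/2m) d²/dx², so ⟨T⟩ = −(ħ²/2m) ∫ χ*·χ'' dx / ∫|χ|² dx; with m = 1.38.
Gaussian moments: ∫x^(2j)·e^(−2βx²) dx = (2j−1)!!/(4β)^j · √(π/(2β)), odd powers integrate to 0; here √(π/(2β)) = 1.4927. Derivatives: χ′ = (ik − 2βx)·χ, χ″ = ((ik − 2βx)² − 2β)·χ; the odd-in-x pieces drop out.
State is unnormalized: ∫|χ|² dx = 1.4927, and ∫χ*·(−ħ²/2m · χ'') dx = 0.95504, so ⟨T⟩ = 0.95504 / 1.4927.
⟨T⟩ = 0.63982.

0.640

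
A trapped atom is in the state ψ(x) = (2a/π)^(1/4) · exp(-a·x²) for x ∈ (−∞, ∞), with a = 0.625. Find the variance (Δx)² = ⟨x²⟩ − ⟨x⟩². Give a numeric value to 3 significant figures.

Compute ⟨x⟩ and ⟨x²⟩ separately, then (Δx)² = ⟨x²⟩ − ⟨x⟩².
Gaussian moments: ∫x^(2j)·e^(−2ax²) dx = (2j−1)!!/(4a)^j · √(π/(2a)), odd powers integrate to 0; here √(π/(2a)) = 1.5853.
⟨x⟩ = 0.0000 and ⟨x²⟩ = 0.40000.
(Δx)² = 0.40000 − (0.0000)² = 0.40000.

0.400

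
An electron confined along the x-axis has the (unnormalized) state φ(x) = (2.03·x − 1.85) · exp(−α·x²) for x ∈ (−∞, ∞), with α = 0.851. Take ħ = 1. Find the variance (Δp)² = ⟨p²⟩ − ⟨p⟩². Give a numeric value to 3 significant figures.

1.30

Compute ⟨p⟩ and ⟨p²⟩ separately; (Δp)² = ⟨p²⟩ − ⟨p⟩².
Expand each integrand as polynomial × e^(−2αx²) and use ∫x^(2j)·e^(−2αx²) dx = (2j−1)!!/(4α)^j · √(π/(2α)), odd powers → 0; here √(π/(2α)) = 1.3586. Differentiate with the product rule, d/dx e^(−αx²) = −2αx·e^(−αx²).
Normalization: ∫|φ|² dx = 6.2946.
⟨p⟩ = 0.0000 and ⟨p²⟩ = 1.2957.
(Δp)² = 1.2957 − (0.0000)² = 1.2957.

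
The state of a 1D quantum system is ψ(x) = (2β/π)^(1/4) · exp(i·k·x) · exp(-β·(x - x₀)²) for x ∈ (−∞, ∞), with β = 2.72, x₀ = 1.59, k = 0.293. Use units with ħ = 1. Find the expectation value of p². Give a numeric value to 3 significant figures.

2.81

p² ψ = −ħ² d²ψ/dx²; ⟨p²⟩ = −ħ² ∫ ψ*·ψ'' dx.
Gaussian moments (u = x − x₀): ∫u^(2j)·e^(−2βu²) du = (2j−1)!!/(4β)^j · √(π/(2β)), odd powers integrate to 0; here √(π/(2β)) = 0.75993. Derivatives: ψ′ = (ik − 2βu)·ψ, ψ″ = ((ik − 2βu)² − 2β)·ψ; the odd-in-u pieces drop out.
⟨p²⟩ = 2.8058.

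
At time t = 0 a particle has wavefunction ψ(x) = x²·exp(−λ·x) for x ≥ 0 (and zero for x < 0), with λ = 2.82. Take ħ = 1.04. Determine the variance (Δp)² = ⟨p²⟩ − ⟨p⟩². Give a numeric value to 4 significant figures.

2.867

Compute ⟨p⟩ and ⟨p²⟩ separately; (Δp)² = ⟨p²⟩ − ⟨p⟩².
Differentiate x²·exp(−λ·x) with the product rule; every integrand then reduces to terms xʲ·e^(−2λx) on [0, ∞), with ∫₀^∞ xʲ·e^(−2λx) dx = j!/(2λ)^(j+1).
Normalization: ∫|ψ|² dx = 0.0042055.
⟨p⟩ = 0.0000 and ⟨p²⟩ = 2.8671.
(Δp)² = 2.8671 − (0.0000)² = 2.8671.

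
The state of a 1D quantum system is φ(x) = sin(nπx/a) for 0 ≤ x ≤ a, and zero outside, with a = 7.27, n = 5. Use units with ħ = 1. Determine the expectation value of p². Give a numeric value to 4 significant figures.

4.668

p² φ = −ħ² d²φ/dx²; ⟨p²⟩ = −ħ² ∫ φ*·φ'' dx / ∫|φ|² dx.
d/dx sin(nπx/a) = (nπ/a)·cos(nπx/a) and d²/dx² sin(nπx/a) = −(nπ/a)²·sin(nπx/a); on 0 ≤ x ≤ a, ∫sin²(nπx/a) dx = a/2 and ∫sin(nπx/a)·cos(nπx/a) dx = 0.
State is unnormalized: ∫|φ|² dx = 3.6350, and ∫φ*·(−ħ² φ'') dx = 16.970, so ⟨p²⟩ = 16.970 / 3.6350.
⟨p²⟩ = 4.6684.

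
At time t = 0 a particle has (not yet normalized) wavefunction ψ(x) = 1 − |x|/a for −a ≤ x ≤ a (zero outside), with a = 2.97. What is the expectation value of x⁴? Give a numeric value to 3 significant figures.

2.22

⟨x⁴⟩ = ∫ x⁴·|ψ|² dx / ∫|ψ|² dx (integrals over the domain).
ψ is even, so ∫ over [−a, a] = 2∫₀ᵃ with ψ = 1 − x/a there: ∫₀ᵃ (1 − x/a)² dx = a/3, ∫₀ᵃ x²(1 − x/a)² dx = a³/30, ∫₀ᵃ x⁴(1 − x/a)² dx = a⁵/105.
State is unnormalized: ∫|ψ|² dx = 1.9800, and ∫ψ*·x⁴·ψ dx = 4.4017, so ⟨x⁴⟩ = 4.4017 / 1.9800.
⟨x⁴⟩ = 2.2231.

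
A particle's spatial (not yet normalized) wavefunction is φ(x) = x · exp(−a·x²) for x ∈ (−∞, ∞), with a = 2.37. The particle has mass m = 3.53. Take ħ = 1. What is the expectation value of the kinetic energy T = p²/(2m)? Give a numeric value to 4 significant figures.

1.007

T = −(ħ²/2m) d²/dx², so ⟨T⟩ = −(ħ²/2m) ∫ φ*·φ'' dx / ∫|φ|² dx; with m = 3.53.
Expand each integrand as polynomial × e^(−2ax²) and use ∫x^(2j)·e^(−2ax²) dx = (2j−1)!!/(4a)^j · √(π/(2a)), odd powers → 0; here √(π/(2a)) = 0.81412. Differentiate with the product rule, d/dx e^(−ax²) = −2ax·e^(−ax²).
State is unnormalized: ∫|φ|² dx = 0.085877, and ∫φ*·(−ħ²/2m · φ'') dx = 0.086485, so ⟨T⟩ = 0.086485 / 0.085877.
⟨T⟩ = 1.0071.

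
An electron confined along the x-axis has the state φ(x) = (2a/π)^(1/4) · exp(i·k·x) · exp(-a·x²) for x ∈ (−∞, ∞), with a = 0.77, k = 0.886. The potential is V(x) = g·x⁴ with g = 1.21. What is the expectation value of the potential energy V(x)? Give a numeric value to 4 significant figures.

⟨V⟩ = ∫ V(x)·|φ|² dx.
Gaussian moments: ∫x^(2j)·e^(−2ax²) dx = (2j−1)!!/(4a)^j · √(π/(2a)), odd powers integrate to 0; here √(π/(2a)) = 1.4283.
⟨V⟩ = 0.38265.

0.3827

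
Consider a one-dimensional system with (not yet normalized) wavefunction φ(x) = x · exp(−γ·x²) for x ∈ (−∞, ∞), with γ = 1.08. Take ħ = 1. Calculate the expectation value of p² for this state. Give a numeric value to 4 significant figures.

p² φ = −ħ² d²φ/dx²; ⟨p²⟩ = −ħ² ∫ φ*·φ'' dx / ∫|φ|² dx.
Expand each integrand as polynomial × e^(−2γx²) and use ∫x^(2j)·e^(−2γx²) dx = (2j−1)!!/(4γ)^j · √(π/(2γ)), odd powers → 0; here √(π/(2γ)) = 1.2060. Differentiate with the product rule, d/dx e^(−γx²) = −2γx·e^(−γx²).
State is unnormalized: ∫|φ|² dx = 0.27917, and ∫φ*·(−ħ² φ'') dx = 0.90450, so ⟨p²⟩ = 0.90450 / 0.27917.
⟨p²⟩ = 3.2400.

3.240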